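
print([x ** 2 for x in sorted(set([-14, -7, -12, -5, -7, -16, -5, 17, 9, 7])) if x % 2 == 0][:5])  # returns [256, 196, 144]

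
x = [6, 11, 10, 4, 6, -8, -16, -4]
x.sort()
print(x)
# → [-16, -8, -4, 4, 6, 6, 10, 11]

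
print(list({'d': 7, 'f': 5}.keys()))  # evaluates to ['d', 'f']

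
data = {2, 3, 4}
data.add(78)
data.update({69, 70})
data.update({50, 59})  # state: {2, 3, 4, 50, 59, 69, 70, 78}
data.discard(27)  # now {2, 3, 4, 50, 59, 69, 70, 78}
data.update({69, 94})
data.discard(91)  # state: {2, 3, 4, 50, 59, 69, 70, 78, 94}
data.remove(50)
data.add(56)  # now {2, 3, 4, 56, 59, 69, 70, 78, 94}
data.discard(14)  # {2, 3, 4, 56, 59, 69, 70, 78, 94}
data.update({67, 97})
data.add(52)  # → {2, 3, 4, 52, 56, 59, 67, 69, 70, 78, 94, 97}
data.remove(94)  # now {2, 3, 4, 52, 56, 59, 67, 69, 70, 78, 97}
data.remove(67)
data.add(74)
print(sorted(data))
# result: [2, 3, 4, 52, 56, 59, 69, 70, 74, 78, 97]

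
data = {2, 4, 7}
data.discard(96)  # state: {2, 4, 7}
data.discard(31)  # {2, 4, 7}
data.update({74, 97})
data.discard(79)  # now {2, 4, 7, 74, 97}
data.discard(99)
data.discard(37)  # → {2, 4, 7, 74, 97}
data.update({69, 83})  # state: {2, 4, 7, 69, 74, 83, 97}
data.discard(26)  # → {2, 4, 7, 69, 74, 83, 97}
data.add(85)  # {2, 4, 7, 69, 74, 83, 85, 97}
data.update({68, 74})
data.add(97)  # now {2, 4, 7, 68, 69, 74, 83, 85, 97}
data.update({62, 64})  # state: {2, 4, 7, 62, 64, 68, 69, 74, 83, 85, 97}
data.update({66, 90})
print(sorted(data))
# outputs [2, 4, 7, 62, 64, 66, 68, 69, 74, 83, 85, 90, 97]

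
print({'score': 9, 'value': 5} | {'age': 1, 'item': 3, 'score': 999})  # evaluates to {'score': 999, 'value': 5, 'age': 1, 'item': 3}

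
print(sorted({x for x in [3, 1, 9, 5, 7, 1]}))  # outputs [1, 3, 5, 7, 9]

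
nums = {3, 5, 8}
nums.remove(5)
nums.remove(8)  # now {3}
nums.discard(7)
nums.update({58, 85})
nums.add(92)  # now {3, 58, 85, 92}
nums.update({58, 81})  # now {3, 58, 81, 85, 92}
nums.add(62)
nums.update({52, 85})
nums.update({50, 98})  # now {3, 50, 52, 58, 62, 81, 85, 92, 98}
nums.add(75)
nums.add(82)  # {3, 50, 52, 58, 62, 75, 81, 82, 85, 92, 98}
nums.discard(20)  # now {3, 50, 52, 58, 62, 75, 81, 82, 85, 92, 98}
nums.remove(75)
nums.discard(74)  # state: {3, 50, 52, 58, 62, 81, 82, 85, 92, 98}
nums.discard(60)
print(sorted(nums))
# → [3, 50, 52, 58, 62, 81, 82, 85, 92, 98]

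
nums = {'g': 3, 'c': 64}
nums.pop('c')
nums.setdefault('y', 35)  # 35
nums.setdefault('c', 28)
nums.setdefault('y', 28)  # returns 35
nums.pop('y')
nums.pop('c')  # 28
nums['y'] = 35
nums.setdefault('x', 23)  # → 23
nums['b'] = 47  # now {'g': 3, 'y': 35, 'x': 23, 'b': 47}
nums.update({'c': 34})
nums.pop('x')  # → 23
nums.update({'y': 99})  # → {'g': 3, 'y': 99, 'b': 47, 'c': 34}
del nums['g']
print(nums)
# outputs {'y': 99, 'b': 47, 'c': 34}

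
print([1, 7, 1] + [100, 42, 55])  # [1, 7, 1, 100, 42, 55]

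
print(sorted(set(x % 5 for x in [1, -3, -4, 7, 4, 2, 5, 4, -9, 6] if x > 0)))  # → [0, 1, 2, 4]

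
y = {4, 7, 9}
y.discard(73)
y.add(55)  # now {4, 7, 9, 55}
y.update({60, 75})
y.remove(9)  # {4, 7, 55, 60, 75}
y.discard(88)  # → {4, 7, 55, 60, 75}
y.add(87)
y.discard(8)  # {4, 7, 55, 60, 75, 87}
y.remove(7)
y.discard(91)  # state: {4, 55, 60, 75, 87}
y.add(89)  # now {4, 55, 60, 75, 87, 89}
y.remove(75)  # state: {4, 55, 60, 87, 89}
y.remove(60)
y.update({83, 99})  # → {4, 55, 83, 87, 89, 99}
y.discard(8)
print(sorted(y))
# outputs [4, 55, 83, 87, 89, 99]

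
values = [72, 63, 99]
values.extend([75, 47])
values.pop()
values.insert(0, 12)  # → [12, 72, 63, 99, 75]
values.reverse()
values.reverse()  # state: [12, 72, 63, 99, 75]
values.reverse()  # [75, 99, 63, 72, 12]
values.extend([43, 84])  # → [75, 99, 63, 72, 12, 43, 84]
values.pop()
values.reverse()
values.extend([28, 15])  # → [43, 12, 72, 63, 99, 75, 28, 15]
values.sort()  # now [12, 15, 28, 43, 63, 72, 75, 99]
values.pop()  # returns 99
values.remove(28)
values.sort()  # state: [12, 15, 43, 63, 72, 75]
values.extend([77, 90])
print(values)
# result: [12, 15, 43, 63, 72, 75, 77, 90]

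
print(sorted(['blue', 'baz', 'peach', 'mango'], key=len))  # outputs ['baz', 'blue', 'peach', 'mango']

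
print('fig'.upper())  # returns FIG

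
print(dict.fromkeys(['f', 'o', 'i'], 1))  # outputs {'f': 1, 'o': 1, 'i': 1}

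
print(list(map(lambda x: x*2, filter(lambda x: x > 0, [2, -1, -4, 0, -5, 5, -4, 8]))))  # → [4, 10, 16]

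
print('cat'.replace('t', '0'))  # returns ca0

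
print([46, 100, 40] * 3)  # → [46, 100, 40, 46, 100, 40, 46, 100, 40]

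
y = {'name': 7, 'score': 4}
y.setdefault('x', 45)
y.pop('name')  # 7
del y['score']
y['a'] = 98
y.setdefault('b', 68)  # 68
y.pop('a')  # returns 98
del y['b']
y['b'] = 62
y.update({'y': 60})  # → {'x': 45, 'b': 62, 'y': 60}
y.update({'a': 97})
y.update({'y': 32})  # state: {'x': 45, 'b': 62, 'y': 32, 'a': 97}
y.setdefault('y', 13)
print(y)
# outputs {'x': 45, 'b': 62, 'y': 32, 'a': 97}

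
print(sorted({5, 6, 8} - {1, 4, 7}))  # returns [5, 6, 8]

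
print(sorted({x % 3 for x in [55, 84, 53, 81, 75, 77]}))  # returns [0, 1, 2]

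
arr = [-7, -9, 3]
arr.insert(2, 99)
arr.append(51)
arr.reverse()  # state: [51, 3, 99, -9, -7]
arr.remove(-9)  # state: [51, 3, 99, -7]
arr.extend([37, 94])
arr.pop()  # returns 94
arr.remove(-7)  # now [51, 3, 99, 37]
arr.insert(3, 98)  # [51, 3, 99, 98, 37]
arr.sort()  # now [3, 37, 51, 98, 99]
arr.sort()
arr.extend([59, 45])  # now [3, 37, 51, 98, 99, 59, 45]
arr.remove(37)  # [3, 51, 98, 99, 59, 45]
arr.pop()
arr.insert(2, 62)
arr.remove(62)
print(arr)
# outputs [3, 51, 98, 99, 59]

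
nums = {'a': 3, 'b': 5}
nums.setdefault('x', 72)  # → 72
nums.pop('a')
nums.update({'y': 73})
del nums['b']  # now {'x': 72, 'y': 73}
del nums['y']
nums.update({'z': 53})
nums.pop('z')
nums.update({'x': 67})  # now {'x': 67}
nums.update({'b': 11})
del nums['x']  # {'b': 11}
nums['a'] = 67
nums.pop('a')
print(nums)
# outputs {'b': 11}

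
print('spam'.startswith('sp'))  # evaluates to True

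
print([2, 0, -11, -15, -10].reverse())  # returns None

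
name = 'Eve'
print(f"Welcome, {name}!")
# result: Welcome, Eve!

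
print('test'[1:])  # est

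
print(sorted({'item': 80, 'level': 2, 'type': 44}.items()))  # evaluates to [('item', 80), ('level', 2), ('type', 44)]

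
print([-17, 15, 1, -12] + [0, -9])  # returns [-17, 15, 1, -12, 0, -9]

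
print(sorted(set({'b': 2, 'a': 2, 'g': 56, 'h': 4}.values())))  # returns [2, 4, 56]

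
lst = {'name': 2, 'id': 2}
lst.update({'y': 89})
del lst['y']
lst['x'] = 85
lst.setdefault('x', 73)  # 85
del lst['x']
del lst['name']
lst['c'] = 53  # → {'id': 2, 'c': 53}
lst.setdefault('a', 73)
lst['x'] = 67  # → {'id': 2, 'c': 53, 'a': 73, 'x': 67}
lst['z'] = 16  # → {'id': 2, 'c': 53, 'a': 73, 'x': 67, 'z': 16}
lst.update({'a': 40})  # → {'id': 2, 'c': 53, 'a': 40, 'x': 67, 'z': 16}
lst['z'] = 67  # {'id': 2, 'c': 53, 'a': 40, 'x': 67, 'z': 67}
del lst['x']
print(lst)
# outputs {'id': 2, 'c': 53, 'a': 40, 'z': 67}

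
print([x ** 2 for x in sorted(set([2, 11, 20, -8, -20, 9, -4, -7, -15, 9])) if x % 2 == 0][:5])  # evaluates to [400, 64, 16, 4, 400]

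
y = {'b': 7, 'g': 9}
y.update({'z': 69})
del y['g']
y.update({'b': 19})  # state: {'b': 19, 'z': 69}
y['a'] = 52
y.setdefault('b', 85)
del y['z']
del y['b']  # {'a': 52}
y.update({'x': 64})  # {'a': 52, 'x': 64}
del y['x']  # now {'a': 52}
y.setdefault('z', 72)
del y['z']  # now {'a': 52}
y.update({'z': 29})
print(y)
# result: {'a': 52, 'z': 29}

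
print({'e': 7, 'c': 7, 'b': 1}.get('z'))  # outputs None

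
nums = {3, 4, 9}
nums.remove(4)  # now {3, 9}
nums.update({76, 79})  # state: {3, 9, 76, 79}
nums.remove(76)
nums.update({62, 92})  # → {3, 9, 62, 79, 92}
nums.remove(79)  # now {3, 9, 62, 92}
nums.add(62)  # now {3, 9, 62, 92}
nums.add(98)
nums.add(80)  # {3, 9, 62, 80, 92, 98}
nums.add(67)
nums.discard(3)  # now {9, 62, 67, 80, 92, 98}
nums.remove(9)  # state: {62, 67, 80, 92, 98}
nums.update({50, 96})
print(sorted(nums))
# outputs [50, 62, 67, 80, 92, 96, 98]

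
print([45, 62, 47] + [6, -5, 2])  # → [45, 62, 47, 6, -5, 2]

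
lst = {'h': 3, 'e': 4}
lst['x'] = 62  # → {'h': 3, 'e': 4, 'x': 62}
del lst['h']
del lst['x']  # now {'e': 4}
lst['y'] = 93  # {'e': 4, 'y': 93}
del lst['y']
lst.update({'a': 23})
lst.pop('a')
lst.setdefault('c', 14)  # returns 14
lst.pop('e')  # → 4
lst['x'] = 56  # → {'c': 14, 'x': 56}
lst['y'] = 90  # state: {'c': 14, 'x': 56, 'y': 90}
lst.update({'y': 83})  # {'c': 14, 'x': 56, 'y': 83}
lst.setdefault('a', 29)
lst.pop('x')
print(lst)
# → {'c': 14, 'y': 83, 'a': 29}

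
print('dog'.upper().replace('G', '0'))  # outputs DO0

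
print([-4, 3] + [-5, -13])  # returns [-4, 3, -5, -13]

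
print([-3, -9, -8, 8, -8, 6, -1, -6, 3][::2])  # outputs [-3, -8, -8, -1, 3]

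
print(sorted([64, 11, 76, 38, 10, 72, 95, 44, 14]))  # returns [10, 11, 14, 38, 44, 64, 72, 76, 95]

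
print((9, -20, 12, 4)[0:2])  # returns (9, -20)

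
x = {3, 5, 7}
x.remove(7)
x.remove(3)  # {5}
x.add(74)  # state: {5, 74}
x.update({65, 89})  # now {5, 65, 74, 89}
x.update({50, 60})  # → {5, 50, 60, 65, 74, 89}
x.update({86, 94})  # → {5, 50, 60, 65, 74, 86, 89, 94}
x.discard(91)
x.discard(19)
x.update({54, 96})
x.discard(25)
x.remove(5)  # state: {50, 54, 60, 65, 74, 86, 89, 94, 96}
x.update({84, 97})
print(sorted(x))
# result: [50, 54, 60, 65, 74, 84, 86, 89, 94, 96, 97]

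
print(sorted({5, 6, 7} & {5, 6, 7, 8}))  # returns [5, 6, 7]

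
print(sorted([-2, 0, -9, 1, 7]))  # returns [-9, -2, 0, 1, 7]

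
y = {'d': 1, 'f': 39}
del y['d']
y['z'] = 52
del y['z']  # {'f': 39}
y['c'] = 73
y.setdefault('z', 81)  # 81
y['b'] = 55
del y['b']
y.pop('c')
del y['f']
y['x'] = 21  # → {'z': 81, 'x': 21}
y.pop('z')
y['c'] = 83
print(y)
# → {'x': 21, 'c': 83}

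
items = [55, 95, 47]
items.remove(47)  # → [55, 95]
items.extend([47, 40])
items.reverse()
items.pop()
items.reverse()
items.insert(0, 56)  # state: [56, 95, 47, 40]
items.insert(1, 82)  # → [56, 82, 95, 47, 40]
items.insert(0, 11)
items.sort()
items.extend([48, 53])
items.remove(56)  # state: [11, 40, 47, 82, 95, 48, 53]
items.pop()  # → 53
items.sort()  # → [11, 40, 47, 48, 82, 95]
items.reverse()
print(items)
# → [95, 82, 48, 47, 40, 11]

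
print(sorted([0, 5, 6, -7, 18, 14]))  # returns [-7, 0, 5, 6, 14, 18]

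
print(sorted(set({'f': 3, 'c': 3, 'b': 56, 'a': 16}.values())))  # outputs [3, 16, 56]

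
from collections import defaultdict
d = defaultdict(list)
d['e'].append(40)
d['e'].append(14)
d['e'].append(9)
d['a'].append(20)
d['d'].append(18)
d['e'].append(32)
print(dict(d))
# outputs {'e': [40, 14, 9, 32], 'a': [20], 'd': [18]}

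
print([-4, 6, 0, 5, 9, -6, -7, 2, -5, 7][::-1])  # [7, -5, 2, -7, -6, 9, 5, 0, 6, -4]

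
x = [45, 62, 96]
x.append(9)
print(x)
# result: [45, 62, 96, 9]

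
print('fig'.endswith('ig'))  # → True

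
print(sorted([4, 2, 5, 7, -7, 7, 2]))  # [-7, 2, 2, 4, 5, 7, 7]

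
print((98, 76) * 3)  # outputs (98, 76, 98, 76, 98, 76)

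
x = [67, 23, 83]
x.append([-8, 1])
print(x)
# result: [67, 23, 83, [-8, 1]]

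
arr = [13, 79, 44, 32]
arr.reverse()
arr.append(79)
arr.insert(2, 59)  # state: [32, 44, 59, 79, 13, 79]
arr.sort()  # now [13, 32, 44, 59, 79, 79]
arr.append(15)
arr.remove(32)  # [13, 44, 59, 79, 79, 15]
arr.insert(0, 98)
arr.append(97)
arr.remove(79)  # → [98, 13, 44, 59, 79, 15, 97]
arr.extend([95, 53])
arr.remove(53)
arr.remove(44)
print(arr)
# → [98, 13, 59, 79, 15, 97, 95]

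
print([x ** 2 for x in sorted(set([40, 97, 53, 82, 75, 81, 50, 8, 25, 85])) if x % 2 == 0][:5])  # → [64, 1600, 2500, 6724]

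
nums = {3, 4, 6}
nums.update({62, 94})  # {3, 4, 6, 62, 94}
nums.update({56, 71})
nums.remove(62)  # {3, 4, 6, 56, 71, 94}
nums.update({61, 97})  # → {3, 4, 6, 56, 61, 71, 94, 97}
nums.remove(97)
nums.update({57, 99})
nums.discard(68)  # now {3, 4, 6, 56, 57, 61, 71, 94, 99}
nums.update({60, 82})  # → {3, 4, 6, 56, 57, 60, 61, 71, 82, 94, 99}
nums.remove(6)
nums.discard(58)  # {3, 4, 56, 57, 60, 61, 71, 82, 94, 99}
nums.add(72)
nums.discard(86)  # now {3, 4, 56, 57, 60, 61, 71, 72, 82, 94, 99}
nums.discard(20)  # {3, 4, 56, 57, 60, 61, 71, 72, 82, 94, 99}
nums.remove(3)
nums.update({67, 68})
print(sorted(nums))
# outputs [4, 56, 57, 60, 61, 67, 68, 71, 72, 82, 94, 99]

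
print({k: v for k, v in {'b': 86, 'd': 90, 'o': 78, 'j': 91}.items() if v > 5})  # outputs {'b': 86, 'd': 90, 'o': 78, 'j': 91}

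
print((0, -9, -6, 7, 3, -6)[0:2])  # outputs (0, -9)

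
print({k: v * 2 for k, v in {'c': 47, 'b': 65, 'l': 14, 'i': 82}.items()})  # {'c': 94, 'b': 130, 'l': 28, 'i': 164}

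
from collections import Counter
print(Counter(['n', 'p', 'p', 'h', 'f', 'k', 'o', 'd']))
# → Counter({'p': 2, 'n': 1, 'h': 1, 'f': 1, 'k': 1, 'o': 1, 'd': 1})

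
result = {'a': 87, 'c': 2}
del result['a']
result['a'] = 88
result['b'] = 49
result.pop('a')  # 88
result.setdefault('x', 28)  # 28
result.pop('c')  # 2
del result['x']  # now {'b': 49}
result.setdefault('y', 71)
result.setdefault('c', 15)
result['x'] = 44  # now {'b': 49, 'y': 71, 'c': 15, 'x': 44}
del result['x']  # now {'b': 49, 'y': 71, 'c': 15}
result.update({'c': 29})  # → {'b': 49, 'y': 71, 'c': 29}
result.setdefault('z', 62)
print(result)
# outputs {'b': 49, 'y': 71, 'c': 29, 'z': 62}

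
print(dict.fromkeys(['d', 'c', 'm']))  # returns {'d': None, 'c': None, 'm': None}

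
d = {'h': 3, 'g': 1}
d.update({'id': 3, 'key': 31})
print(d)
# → {'h': 3, 'g': 1, 'id': 3, 'key': 31}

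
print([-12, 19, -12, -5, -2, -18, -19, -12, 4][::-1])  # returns [4, -12, -19, -18, -2, -5, -12, 19, -12]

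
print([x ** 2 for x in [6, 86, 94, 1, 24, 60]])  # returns [36, 7396, 8836, 1, 576, 3600]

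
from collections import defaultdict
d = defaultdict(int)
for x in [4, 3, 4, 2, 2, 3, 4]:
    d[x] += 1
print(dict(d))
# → {4: 3, 3: 2, 2: 2}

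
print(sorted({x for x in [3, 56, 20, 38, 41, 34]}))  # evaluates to [3, 20, 34, 38, 41, 56]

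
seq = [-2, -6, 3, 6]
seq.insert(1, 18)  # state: [-2, 18, -6, 3, 6]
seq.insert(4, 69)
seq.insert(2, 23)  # [-2, 18, 23, -6, 3, 69, 6]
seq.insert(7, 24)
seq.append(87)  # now [-2, 18, 23, -6, 3, 69, 6, 24, 87]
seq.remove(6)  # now [-2, 18, 23, -6, 3, 69, 24, 87]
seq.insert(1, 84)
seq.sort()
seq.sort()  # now [-6, -2, 3, 18, 23, 24, 69, 84, 87]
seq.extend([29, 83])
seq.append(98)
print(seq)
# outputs [-6, -2, 3, 18, 23, 24, 69, 84, 87, 29, 83, 98]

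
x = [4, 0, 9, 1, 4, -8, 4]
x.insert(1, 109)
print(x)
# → [4, 109, 0, 9, 1, 4, -8, 4]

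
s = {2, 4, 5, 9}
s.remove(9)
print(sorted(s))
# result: [2, 4, 5]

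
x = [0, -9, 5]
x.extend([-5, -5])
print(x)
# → [0, -9, 5, -5, -5]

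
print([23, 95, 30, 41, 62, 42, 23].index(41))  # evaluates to 3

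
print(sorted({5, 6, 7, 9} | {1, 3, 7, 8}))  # [1, 3, 5, 6, 7, 8, 9]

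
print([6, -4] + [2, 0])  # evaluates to [6, -4, 2, 0]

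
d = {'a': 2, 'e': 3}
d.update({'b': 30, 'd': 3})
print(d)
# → {'a': 2, 'e': 3, 'b': 30, 'd': 3}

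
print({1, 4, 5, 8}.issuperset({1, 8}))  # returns True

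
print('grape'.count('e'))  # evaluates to 1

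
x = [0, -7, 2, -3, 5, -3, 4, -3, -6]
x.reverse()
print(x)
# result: [-6, -3, 4, -3, 5, -3, 2, -7, 0]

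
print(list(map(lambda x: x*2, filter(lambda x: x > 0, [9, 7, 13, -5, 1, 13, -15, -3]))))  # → [18, 14, 26, 2, 26]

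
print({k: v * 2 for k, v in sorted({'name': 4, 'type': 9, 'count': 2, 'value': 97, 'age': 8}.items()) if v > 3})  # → {'age': 16, 'name': 8, 'type': 18, 'value': 194}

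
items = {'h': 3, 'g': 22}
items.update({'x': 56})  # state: {'h': 3, 'g': 22, 'x': 56}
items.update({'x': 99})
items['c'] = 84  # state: {'h': 3, 'g': 22, 'x': 99, 'c': 84}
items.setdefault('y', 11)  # 11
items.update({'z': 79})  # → {'h': 3, 'g': 22, 'x': 99, 'c': 84, 'y': 11, 'z': 79}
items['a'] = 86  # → {'h': 3, 'g': 22, 'x': 99, 'c': 84, 'y': 11, 'z': 79, 'a': 86}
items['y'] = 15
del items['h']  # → {'g': 22, 'x': 99, 'c': 84, 'y': 15, 'z': 79, 'a': 86}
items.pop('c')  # 84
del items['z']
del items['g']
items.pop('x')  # 99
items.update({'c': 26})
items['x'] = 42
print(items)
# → {'y': 15, 'a': 86, 'c': 26, 'x': 42}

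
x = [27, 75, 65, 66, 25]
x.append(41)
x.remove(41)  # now [27, 75, 65, 66, 25]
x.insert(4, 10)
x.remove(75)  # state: [27, 65, 66, 10, 25]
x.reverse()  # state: [25, 10, 66, 65, 27]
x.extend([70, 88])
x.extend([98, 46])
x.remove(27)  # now [25, 10, 66, 65, 70, 88, 98, 46]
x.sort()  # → [10, 25, 46, 65, 66, 70, 88, 98]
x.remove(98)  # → [10, 25, 46, 65, 66, 70, 88]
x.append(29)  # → [10, 25, 46, 65, 66, 70, 88, 29]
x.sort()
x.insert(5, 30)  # [10, 25, 29, 46, 65, 30, 66, 70, 88]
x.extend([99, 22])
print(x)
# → [10, 25, 29, 46, 65, 30, 66, 70, 88, 99, 22]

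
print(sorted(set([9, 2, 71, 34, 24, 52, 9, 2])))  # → [2, 9, 24, 34, 52, 71]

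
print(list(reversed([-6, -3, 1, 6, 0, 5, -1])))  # [-1, 5, 0, 6, 1, -3, -6]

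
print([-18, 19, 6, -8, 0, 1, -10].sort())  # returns None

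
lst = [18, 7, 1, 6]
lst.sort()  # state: [1, 6, 7, 18]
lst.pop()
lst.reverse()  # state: [7, 6, 1]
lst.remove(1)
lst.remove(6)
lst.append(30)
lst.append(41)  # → [7, 30, 41]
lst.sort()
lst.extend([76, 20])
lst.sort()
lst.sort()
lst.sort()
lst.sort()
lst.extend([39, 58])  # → [7, 20, 30, 41, 76, 39, 58]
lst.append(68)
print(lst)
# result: [7, 20, 30, 41, 76, 39, 58, 68]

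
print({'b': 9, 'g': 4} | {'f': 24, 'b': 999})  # {'b': 999, 'g': 4, 'f': 24}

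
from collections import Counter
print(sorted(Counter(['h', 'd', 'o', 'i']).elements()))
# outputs ['d', 'h', 'i', 'o']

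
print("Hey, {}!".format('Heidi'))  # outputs Hey, Heidi!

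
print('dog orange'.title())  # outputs Dog Orange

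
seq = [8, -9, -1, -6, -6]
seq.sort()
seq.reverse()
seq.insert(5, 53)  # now [8, -1, -6, -6, -9, 53]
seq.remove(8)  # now [-1, -6, -6, -9, 53]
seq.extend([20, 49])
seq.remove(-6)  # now [-1, -6, -9, 53, 20, 49]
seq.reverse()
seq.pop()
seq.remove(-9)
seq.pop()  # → -6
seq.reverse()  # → [53, 20, 49]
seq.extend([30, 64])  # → [53, 20, 49, 30, 64]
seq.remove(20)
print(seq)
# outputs [53, 49, 30, 64]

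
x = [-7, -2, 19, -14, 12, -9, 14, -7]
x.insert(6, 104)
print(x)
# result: [-7, -2, 19, -14, 12, -9, 104, 14, -7]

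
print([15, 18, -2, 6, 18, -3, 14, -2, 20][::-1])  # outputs [20, -2, 14, -3, 18, 6, -2, 18, 15]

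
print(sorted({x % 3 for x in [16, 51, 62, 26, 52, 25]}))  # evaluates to [0, 1, 2]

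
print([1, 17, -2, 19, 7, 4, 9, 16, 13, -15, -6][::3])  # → [1, 19, 9, -15]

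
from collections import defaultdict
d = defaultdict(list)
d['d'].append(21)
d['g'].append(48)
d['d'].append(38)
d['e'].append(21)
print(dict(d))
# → {'d': [21, 38], 'g': [48], 'e': [21]}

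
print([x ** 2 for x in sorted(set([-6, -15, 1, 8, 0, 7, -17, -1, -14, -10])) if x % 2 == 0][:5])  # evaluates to [196, 100, 36, 0, 64]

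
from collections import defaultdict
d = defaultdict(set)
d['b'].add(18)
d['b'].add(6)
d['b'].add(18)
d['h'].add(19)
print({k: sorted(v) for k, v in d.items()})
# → {'b': [6, 18], 'h': [19]}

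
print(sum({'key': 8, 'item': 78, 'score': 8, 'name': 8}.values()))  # 102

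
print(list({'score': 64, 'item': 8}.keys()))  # ['score', 'item']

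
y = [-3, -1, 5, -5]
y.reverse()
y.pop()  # -3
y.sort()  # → [-5, -1, 5]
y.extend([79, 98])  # [-5, -1, 5, 79, 98]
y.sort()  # [-5, -1, 5, 79, 98]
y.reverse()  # [98, 79, 5, -1, -5]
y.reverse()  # [-5, -1, 5, 79, 98]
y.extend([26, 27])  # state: [-5, -1, 5, 79, 98, 26, 27]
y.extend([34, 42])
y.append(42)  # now [-5, -1, 5, 79, 98, 26, 27, 34, 42, 42]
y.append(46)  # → [-5, -1, 5, 79, 98, 26, 27, 34, 42, 42, 46]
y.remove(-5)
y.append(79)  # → [-1, 5, 79, 98, 26, 27, 34, 42, 42, 46, 79]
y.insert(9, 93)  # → [-1, 5, 79, 98, 26, 27, 34, 42, 42, 93, 46, 79]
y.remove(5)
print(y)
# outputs [-1, 79, 98, 26, 27, 34, 42, 42, 93, 46, 79]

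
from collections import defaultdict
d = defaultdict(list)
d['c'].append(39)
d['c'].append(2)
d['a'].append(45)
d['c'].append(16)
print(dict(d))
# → {'c': [39, 2, 16], 'a': [45]}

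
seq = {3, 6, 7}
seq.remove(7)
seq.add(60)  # {3, 6, 60}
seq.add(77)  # {3, 6, 60, 77}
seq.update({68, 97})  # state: {3, 6, 60, 68, 77, 97}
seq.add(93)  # {3, 6, 60, 68, 77, 93, 97}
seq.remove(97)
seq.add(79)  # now {3, 6, 60, 68, 77, 79, 93}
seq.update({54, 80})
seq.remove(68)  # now {3, 6, 54, 60, 77, 79, 80, 93}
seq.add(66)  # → {3, 6, 54, 60, 66, 77, 79, 80, 93}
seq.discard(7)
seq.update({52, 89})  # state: {3, 6, 52, 54, 60, 66, 77, 79, 80, 89, 93}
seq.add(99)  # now {3, 6, 52, 54, 60, 66, 77, 79, 80, 89, 93, 99}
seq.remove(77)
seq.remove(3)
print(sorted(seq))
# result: [6, 52, 54, 60, 66, 79, 80, 89, 93, 99]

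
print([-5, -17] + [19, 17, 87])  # [-5, -17, 19, 17, 87]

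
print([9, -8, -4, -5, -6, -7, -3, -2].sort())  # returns None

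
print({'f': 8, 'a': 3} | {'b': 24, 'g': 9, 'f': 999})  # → {'f': 999, 'a': 3, 'b': 24, 'g': 9}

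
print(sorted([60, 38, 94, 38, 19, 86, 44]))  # [19, 38, 38, 44, 60, 86, 94]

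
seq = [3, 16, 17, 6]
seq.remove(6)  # [3, 16, 17]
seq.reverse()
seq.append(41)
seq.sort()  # [3, 16, 17, 41]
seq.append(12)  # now [3, 16, 17, 41, 12]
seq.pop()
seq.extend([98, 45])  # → [3, 16, 17, 41, 98, 45]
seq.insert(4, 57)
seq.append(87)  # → [3, 16, 17, 41, 57, 98, 45, 87]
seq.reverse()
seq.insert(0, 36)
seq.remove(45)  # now [36, 87, 98, 57, 41, 17, 16, 3]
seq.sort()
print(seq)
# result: [3, 16, 17, 36, 41, 57, 87, 98]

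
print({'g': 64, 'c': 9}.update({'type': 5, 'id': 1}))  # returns None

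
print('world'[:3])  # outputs wor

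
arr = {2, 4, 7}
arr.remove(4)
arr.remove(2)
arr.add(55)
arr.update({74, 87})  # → {7, 55, 74, 87}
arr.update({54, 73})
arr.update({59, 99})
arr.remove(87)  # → {7, 54, 55, 59, 73, 74, 99}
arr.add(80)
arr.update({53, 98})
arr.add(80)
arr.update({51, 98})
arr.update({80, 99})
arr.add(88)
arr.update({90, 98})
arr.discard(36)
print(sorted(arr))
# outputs [7, 51, 53, 54, 55, 59, 73, 74, 80, 88, 90, 98, 99]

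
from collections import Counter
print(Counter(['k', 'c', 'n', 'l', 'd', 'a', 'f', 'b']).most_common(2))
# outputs [('k', 1), ('c', 1)]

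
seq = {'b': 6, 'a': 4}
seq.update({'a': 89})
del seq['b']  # {'a': 89}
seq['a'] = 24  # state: {'a': 24}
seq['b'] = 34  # {'a': 24, 'b': 34}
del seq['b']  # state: {'a': 24}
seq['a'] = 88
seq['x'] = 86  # {'a': 88, 'x': 86}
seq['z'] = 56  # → {'a': 88, 'x': 86, 'z': 56}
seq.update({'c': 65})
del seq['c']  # {'a': 88, 'x': 86, 'z': 56}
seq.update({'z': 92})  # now {'a': 88, 'x': 86, 'z': 92}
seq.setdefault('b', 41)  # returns 41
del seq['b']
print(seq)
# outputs {'a': 88, 'x': 86, 'z': 92}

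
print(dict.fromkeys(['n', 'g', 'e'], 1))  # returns {'n': 1, 'g': 1, 'e': 1}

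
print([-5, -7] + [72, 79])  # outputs [-5, -7, 72, 79]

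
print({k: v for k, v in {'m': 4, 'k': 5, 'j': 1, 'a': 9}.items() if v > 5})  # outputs {'a': 9}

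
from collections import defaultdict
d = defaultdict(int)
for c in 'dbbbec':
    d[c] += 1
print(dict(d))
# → {'d': 1, 'b': 3, 'e': 1, 'c': 1}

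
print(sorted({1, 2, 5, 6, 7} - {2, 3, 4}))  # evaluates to [1, 5, 6, 7]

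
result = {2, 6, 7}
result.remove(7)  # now {2, 6}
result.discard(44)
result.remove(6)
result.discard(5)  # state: {2}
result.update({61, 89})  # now {2, 61, 89}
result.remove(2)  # {61, 89}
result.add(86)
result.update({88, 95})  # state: {61, 86, 88, 89, 95}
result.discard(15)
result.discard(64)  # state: {61, 86, 88, 89, 95}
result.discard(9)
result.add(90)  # {61, 86, 88, 89, 90, 95}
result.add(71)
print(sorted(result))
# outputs [61, 71, 86, 88, 89, 90, 95]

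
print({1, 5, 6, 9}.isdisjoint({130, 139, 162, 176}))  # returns True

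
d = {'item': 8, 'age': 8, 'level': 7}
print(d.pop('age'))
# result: 8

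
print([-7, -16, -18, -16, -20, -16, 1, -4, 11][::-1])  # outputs [11, -4, 1, -16, -20, -16, -18, -16, -7]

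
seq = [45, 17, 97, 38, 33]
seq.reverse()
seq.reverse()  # [45, 17, 97, 38, 33]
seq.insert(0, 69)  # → [69, 45, 17, 97, 38, 33]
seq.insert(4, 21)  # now [69, 45, 17, 97, 21, 38, 33]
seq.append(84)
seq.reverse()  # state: [84, 33, 38, 21, 97, 17, 45, 69]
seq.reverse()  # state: [69, 45, 17, 97, 21, 38, 33, 84]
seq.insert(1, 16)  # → [69, 16, 45, 17, 97, 21, 38, 33, 84]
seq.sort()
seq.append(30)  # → [16, 17, 21, 33, 38, 45, 69, 84, 97, 30]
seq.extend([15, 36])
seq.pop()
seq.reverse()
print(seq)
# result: [15, 30, 97, 84, 69, 45, 38, 33, 21, 17, 16]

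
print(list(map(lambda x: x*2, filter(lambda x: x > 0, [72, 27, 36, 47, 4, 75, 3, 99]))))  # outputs [144, 54, 72, 94, 8, 150, 6, 198]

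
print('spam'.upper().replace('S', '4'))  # 4PAM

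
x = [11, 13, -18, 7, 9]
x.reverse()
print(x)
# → [9, 7, -18, 13, 11]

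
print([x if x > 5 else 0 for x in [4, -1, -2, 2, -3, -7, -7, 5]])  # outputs [0, 0, 0, 0, 0, 0, 0, 0]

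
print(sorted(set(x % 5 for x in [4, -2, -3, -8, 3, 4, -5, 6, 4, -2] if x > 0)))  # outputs [1, 3, 4]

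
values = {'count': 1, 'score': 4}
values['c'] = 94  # {'count': 1, 'score': 4, 'c': 94}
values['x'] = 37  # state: {'count': 1, 'score': 4, 'c': 94, 'x': 37}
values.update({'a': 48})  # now {'count': 1, 'score': 4, 'c': 94, 'x': 37, 'a': 48}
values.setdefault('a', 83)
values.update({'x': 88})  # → {'count': 1, 'score': 4, 'c': 94, 'x': 88, 'a': 48}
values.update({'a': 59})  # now {'count': 1, 'score': 4, 'c': 94, 'x': 88, 'a': 59}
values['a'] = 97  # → {'count': 1, 'score': 4, 'c': 94, 'x': 88, 'a': 97}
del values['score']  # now {'count': 1, 'c': 94, 'x': 88, 'a': 97}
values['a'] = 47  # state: {'count': 1, 'c': 94, 'x': 88, 'a': 47}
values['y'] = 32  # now {'count': 1, 'c': 94, 'x': 88, 'a': 47, 'y': 32}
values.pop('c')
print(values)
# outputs {'count': 1, 'x': 88, 'a': 47, 'y': 32}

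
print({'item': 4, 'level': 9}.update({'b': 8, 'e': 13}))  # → None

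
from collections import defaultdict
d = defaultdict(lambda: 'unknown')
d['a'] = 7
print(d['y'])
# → unknown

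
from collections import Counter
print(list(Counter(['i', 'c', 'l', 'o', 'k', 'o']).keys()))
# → ['i', 'c', 'l', 'o', 'k']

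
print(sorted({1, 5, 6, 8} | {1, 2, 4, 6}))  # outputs [1, 2, 4, 5, 6, 8]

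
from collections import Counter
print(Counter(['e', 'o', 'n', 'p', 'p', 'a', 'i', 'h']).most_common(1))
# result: [('p', 2)]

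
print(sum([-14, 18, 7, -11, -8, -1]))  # -9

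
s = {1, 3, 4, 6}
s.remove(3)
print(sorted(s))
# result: [1, 4, 6]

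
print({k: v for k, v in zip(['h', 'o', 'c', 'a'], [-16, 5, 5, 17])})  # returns {'h': -16, 'o': 5, 'c': 5, 'a': 17}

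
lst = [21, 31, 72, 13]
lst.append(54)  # [21, 31, 72, 13, 54]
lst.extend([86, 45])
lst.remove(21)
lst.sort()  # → [13, 31, 45, 54, 72, 86]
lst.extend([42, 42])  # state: [13, 31, 45, 54, 72, 86, 42, 42]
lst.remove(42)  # [13, 31, 45, 54, 72, 86, 42]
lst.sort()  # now [13, 31, 42, 45, 54, 72, 86]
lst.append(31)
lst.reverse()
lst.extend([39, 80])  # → [31, 86, 72, 54, 45, 42, 31, 13, 39, 80]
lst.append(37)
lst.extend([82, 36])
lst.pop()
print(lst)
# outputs [31, 86, 72, 54, 45, 42, 31, 13, 39, 80, 37, 82]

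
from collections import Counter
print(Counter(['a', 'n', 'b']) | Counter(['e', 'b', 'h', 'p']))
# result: Counter({'a': 1, 'n': 1, 'b': 1, 'e': 1, 'h': 1, 'p': 1})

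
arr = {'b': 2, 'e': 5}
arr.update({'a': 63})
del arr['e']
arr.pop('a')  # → 63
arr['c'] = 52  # {'b': 2, 'c': 52}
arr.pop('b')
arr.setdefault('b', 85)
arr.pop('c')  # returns 52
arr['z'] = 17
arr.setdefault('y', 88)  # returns 88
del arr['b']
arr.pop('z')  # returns 17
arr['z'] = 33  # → {'y': 88, 'z': 33}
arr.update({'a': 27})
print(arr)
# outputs {'y': 88, 'z': 33, 'a': 27}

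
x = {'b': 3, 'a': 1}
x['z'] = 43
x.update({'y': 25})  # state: {'b': 3, 'a': 1, 'z': 43, 'y': 25}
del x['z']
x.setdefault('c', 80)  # 80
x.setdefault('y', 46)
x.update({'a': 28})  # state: {'b': 3, 'a': 28, 'y': 25, 'c': 80}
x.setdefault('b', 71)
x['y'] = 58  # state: {'b': 3, 'a': 28, 'y': 58, 'c': 80}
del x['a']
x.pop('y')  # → 58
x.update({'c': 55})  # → {'b': 3, 'c': 55}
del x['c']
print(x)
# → {'b': 3}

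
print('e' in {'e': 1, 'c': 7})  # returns True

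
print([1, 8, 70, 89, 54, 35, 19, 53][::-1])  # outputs [53, 19, 35, 54, 89, 70, 8, 1]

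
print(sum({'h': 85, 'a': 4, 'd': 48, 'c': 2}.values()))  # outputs 139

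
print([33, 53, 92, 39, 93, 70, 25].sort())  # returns None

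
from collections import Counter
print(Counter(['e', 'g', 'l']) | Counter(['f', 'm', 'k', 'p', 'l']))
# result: Counter({'e': 1, 'g': 1, 'l': 1, 'f': 1, 'm': 1, 'k': 1, 'p': 1})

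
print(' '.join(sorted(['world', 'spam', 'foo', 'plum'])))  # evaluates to foo plum spam world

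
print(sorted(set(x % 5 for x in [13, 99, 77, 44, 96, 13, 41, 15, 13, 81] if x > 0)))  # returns [0, 1, 2, 3, 4]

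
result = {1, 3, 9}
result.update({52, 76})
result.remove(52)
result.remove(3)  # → {1, 9, 76}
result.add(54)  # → {1, 9, 54, 76}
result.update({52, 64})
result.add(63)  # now {1, 9, 52, 54, 63, 64, 76}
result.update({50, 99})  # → {1, 9, 50, 52, 54, 63, 64, 76, 99}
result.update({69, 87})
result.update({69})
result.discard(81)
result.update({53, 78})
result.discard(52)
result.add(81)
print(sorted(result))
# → [1, 9, 50, 53, 54, 63, 64, 69, 76, 78, 81, 87, 99]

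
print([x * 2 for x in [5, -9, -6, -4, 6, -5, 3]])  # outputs [10, -18, -12, -8, 12, -10, 6]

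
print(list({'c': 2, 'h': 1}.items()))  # [('c', 2), ('h', 1)]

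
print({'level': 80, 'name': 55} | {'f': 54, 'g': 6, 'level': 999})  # {'level': 999, 'name': 55, 'f': 54, 'g': 6}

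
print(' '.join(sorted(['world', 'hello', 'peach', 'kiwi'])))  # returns hello kiwi peach world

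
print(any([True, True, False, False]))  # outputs True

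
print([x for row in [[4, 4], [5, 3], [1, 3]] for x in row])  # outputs [4, 4, 5, 3, 1, 3]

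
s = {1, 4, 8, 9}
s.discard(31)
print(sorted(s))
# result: [1, 4, 8, 9]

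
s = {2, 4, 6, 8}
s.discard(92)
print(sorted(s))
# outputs [2, 4, 6, 8]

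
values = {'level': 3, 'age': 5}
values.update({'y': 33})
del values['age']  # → {'level': 3, 'y': 33}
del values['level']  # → {'y': 33}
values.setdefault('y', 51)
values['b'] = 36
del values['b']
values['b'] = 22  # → {'y': 33, 'b': 22}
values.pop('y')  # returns 33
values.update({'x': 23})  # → {'b': 22, 'x': 23}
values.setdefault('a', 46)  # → 46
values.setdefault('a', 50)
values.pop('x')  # 23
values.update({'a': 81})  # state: {'b': 22, 'a': 81}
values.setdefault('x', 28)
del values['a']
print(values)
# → {'b': 22, 'x': 28}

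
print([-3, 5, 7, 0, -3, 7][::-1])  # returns [7, -3, 0, 7, 5, -3]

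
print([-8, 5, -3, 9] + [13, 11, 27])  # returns [-8, 5, -3, 9, 13, 11, 27]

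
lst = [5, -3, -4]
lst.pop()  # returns -4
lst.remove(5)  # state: [-3]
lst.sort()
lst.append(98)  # [-3, 98]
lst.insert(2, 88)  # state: [-3, 98, 88]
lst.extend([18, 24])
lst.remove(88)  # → [-3, 98, 18, 24]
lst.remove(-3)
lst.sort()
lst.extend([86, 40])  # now [18, 24, 98, 86, 40]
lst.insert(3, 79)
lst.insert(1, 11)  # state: [18, 11, 24, 98, 79, 86, 40]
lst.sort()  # [11, 18, 24, 40, 79, 86, 98]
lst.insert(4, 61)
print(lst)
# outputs [11, 18, 24, 40, 61, 79, 86, 98]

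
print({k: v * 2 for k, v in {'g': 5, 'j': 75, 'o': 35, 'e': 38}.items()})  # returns {'g': 10, 'j': 150, 'o': 70, 'e': 76}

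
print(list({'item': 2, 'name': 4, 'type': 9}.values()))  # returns [2, 4, 9]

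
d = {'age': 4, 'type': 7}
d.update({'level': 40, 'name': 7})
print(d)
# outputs {'age': 4, 'type': 7, 'level': 40, 'name': 7}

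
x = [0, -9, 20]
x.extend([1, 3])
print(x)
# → [0, -9, 20, 1, 3]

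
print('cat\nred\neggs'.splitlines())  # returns ['cat', 'red', 'eggs']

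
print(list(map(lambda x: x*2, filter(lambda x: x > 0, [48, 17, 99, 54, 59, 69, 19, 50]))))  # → [96, 34, 198, 108, 118, 138, 38, 100]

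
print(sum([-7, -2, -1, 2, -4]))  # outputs -12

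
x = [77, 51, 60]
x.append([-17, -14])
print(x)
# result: [77, 51, 60, [-17, -14]]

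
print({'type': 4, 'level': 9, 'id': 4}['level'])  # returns 9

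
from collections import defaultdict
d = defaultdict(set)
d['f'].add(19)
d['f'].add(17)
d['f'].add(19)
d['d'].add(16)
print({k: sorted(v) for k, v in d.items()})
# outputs {'f': [17, 19], 'd': [16]}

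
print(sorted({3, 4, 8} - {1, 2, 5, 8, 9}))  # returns [3, 4]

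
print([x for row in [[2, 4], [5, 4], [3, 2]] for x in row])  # [2, 4, 5, 4, 3, 2]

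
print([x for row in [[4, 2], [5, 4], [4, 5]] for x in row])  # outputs [4, 2, 5, 4, 4, 5]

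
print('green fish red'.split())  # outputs ['green', 'fish', 'red']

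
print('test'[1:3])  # es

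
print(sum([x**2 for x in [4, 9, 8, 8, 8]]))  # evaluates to 289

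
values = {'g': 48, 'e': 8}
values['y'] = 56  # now {'g': 48, 'e': 8, 'y': 56}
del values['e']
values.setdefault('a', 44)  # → 44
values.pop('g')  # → 48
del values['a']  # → {'y': 56}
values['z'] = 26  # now {'y': 56, 'z': 26}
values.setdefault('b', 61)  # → 61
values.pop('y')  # 56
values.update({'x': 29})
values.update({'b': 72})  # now {'z': 26, 'b': 72, 'x': 29}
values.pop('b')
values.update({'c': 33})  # {'z': 26, 'x': 29, 'c': 33}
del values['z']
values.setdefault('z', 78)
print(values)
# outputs {'x': 29, 'c': 33, 'z': 78}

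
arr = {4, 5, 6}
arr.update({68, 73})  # {4, 5, 6, 68, 73}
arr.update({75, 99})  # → {4, 5, 6, 68, 73, 75, 99}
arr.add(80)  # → {4, 5, 6, 68, 73, 75, 80, 99}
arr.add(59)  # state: {4, 5, 6, 59, 68, 73, 75, 80, 99}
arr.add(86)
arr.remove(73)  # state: {4, 5, 6, 59, 68, 75, 80, 86, 99}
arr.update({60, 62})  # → {4, 5, 6, 59, 60, 62, 68, 75, 80, 86, 99}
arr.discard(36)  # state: {4, 5, 6, 59, 60, 62, 68, 75, 80, 86, 99}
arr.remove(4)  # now {5, 6, 59, 60, 62, 68, 75, 80, 86, 99}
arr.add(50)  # {5, 6, 50, 59, 60, 62, 68, 75, 80, 86, 99}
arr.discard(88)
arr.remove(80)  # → {5, 6, 50, 59, 60, 62, 68, 75, 86, 99}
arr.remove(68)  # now {5, 6, 50, 59, 60, 62, 75, 86, 99}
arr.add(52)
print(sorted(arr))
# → [5, 6, 50, 52, 59, 60, 62, 75, 86, 99]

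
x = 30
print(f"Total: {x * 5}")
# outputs Total: 150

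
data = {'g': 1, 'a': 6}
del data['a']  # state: {'g': 1}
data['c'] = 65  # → {'g': 1, 'c': 65}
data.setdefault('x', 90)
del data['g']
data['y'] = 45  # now {'c': 65, 'x': 90, 'y': 45}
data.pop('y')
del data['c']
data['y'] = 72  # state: {'x': 90, 'y': 72}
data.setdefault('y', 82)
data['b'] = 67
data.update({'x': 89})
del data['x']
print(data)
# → {'y': 72, 'b': 67}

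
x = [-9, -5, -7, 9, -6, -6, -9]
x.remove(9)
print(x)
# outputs [-9, -5, -7, -6, -6, -9]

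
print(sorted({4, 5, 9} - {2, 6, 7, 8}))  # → [4, 5, 9]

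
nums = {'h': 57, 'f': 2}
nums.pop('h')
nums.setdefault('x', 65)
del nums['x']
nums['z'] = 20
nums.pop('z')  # 20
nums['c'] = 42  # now {'f': 2, 'c': 42}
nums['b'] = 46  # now {'f': 2, 'c': 42, 'b': 46}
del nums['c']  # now {'f': 2, 'b': 46}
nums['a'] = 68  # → {'f': 2, 'b': 46, 'a': 68}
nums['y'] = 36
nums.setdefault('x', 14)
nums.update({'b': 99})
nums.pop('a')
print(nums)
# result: {'f': 2, 'b': 99, 'y': 36, 'x': 14}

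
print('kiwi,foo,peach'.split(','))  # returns ['kiwi', 'foo', 'peach']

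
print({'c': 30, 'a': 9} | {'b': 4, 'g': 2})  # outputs {'c': 30, 'a': 9, 'b': 4, 'g': 2}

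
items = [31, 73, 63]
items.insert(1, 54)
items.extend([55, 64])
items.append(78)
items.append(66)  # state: [31, 54, 73, 63, 55, 64, 78, 66]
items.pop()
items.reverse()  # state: [78, 64, 55, 63, 73, 54, 31]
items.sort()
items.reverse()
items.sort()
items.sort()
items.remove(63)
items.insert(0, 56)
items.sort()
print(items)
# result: [31, 54, 55, 56, 64, 73, 78]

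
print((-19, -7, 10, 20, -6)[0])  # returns -19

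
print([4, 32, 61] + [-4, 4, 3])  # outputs [4, 32, 61, -4, 4, 3]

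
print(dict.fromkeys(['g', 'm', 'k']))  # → {'g': None, 'm': None, 'k': None}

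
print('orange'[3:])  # nge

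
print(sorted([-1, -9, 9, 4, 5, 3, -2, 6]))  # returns [-9, -2, -1, 3, 4, 5, 6, 9]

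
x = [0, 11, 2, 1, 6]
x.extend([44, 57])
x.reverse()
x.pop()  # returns 0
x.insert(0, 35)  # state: [35, 57, 44, 6, 1, 2, 11]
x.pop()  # 11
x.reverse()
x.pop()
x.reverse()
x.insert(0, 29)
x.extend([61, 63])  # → [29, 57, 44, 6, 1, 2, 61, 63]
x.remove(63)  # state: [29, 57, 44, 6, 1, 2, 61]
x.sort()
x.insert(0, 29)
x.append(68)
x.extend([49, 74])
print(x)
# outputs [29, 1, 2, 6, 29, 44, 57, 61, 68, 49, 74]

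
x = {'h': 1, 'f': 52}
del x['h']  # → {'f': 52}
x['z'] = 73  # {'f': 52, 'z': 73}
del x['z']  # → {'f': 52}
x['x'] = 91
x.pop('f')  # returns 52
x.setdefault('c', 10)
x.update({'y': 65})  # {'x': 91, 'c': 10, 'y': 65}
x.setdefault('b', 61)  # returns 61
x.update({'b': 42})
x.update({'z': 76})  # {'x': 91, 'c': 10, 'y': 65, 'b': 42, 'z': 76}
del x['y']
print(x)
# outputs {'x': 91, 'c': 10, 'b': 42, 'z': 76}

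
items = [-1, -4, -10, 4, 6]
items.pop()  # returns 6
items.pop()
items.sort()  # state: [-10, -4, -1]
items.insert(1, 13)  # [-10, 13, -4, -1]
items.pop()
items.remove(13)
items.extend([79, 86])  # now [-10, -4, 79, 86]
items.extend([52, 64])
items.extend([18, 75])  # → [-10, -4, 79, 86, 52, 64, 18, 75]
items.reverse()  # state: [75, 18, 64, 52, 86, 79, -4, -10]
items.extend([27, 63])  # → [75, 18, 64, 52, 86, 79, -4, -10, 27, 63]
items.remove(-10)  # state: [75, 18, 64, 52, 86, 79, -4, 27, 63]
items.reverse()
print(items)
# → [63, 27, -4, 79, 86, 52, 64, 18, 75]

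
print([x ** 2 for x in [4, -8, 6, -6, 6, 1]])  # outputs [16, 64, 36, 36, 36, 1]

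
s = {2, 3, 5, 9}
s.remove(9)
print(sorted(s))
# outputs [2, 3, 5]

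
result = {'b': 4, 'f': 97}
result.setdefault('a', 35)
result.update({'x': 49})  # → {'b': 4, 'f': 97, 'a': 35, 'x': 49}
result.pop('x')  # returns 49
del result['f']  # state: {'b': 4, 'a': 35}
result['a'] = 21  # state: {'b': 4, 'a': 21}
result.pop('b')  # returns 4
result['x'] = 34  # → {'a': 21, 'x': 34}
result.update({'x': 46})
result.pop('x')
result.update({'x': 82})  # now {'a': 21, 'x': 82}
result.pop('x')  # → 82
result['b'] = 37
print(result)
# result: {'a': 21, 'b': 37}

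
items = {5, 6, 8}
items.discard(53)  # {5, 6, 8}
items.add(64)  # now {5, 6, 8, 64}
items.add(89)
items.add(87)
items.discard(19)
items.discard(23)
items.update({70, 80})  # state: {5, 6, 8, 64, 70, 80, 87, 89}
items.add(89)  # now {5, 6, 8, 64, 70, 80, 87, 89}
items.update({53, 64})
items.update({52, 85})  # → {5, 6, 8, 52, 53, 64, 70, 80, 85, 87, 89}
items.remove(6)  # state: {5, 8, 52, 53, 64, 70, 80, 85, 87, 89}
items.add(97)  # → {5, 8, 52, 53, 64, 70, 80, 85, 87, 89, 97}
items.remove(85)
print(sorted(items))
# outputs [5, 8, 52, 53, 64, 70, 80, 87, 89, 97]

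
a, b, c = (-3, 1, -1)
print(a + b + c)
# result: -3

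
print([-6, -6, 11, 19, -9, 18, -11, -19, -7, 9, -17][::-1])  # [-17, 9, -7, -19, -11, 18, -9, 19, 11, -6, -6]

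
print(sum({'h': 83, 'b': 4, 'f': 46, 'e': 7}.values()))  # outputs 140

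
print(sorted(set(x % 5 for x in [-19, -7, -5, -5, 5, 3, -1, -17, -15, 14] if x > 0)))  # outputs [0, 3, 4]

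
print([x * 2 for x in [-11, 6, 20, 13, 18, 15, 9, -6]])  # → [-22, 12, 40, 26, 36, 30, 18, -12]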